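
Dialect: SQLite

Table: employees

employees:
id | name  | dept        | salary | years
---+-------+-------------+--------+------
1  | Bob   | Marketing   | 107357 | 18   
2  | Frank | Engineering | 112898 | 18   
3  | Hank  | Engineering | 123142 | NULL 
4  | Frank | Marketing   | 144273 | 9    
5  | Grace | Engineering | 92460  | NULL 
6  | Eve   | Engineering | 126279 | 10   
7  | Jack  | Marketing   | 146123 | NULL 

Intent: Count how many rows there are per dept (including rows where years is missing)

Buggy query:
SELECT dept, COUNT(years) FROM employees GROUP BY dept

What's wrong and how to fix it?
Bug: COUNT(column) counts non-NULL values only; rows with NULL years aren't counted

Fix: Replace COUNT(years) with COUNT(*)

Corrected query:
SELECT dept, COUNT(*) FROM employees GROUP BY dept

Result:
dept        | COUNT(*)
------------+---------
Engineering | 4       
Marketing   | 3       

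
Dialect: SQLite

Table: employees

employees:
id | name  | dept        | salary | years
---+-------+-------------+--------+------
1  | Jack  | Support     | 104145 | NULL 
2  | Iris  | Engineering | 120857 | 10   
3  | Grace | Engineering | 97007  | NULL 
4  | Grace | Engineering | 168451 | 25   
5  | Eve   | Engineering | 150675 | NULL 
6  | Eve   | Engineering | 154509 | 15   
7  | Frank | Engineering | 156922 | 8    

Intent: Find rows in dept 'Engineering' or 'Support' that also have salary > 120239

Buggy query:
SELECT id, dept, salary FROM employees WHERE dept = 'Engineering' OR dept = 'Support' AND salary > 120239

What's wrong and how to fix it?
Bug: AND binds tighter than OR, so this parses as dept = 'Engineering' OR (dept = 'Support' AND salary > 120239)

Fix: Group the OR with parentheses (or use IN), then AND the threshold

Corrected query:
SELECT id, dept, salary FROM employees WHERE (dept = 'Engineering' OR dept = 'Support') AND salary > 120239

Result:
id | dept        | salary
---+-------------+-------
2  | Engineering | 120857
4  | Engineering | 168451
5  | Engineering | 150675
6  | Engineering | 154509
7  | Engineering | 156922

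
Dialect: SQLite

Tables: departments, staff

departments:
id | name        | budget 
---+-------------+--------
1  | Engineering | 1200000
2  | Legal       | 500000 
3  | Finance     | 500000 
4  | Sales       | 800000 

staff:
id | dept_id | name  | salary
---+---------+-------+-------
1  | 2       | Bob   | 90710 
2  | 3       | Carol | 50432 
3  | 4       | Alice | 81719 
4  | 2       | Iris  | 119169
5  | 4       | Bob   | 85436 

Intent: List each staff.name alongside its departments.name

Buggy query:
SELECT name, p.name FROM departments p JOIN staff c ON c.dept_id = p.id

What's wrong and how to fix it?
Bug: Both tables have a 'name' column; the unqualified reference is ambiguous

Fix: Prefix ambiguous columns with the table alias

Corrected query:
SELECT c.name, p.name FROM departments p JOIN staff c ON c.dept_id = p.id

Result:
name  | name   
------+--------
Bob   | Legal  
Carol | Finance
Alice | Sales  
Iris  | Legal  
Bob   | Sales  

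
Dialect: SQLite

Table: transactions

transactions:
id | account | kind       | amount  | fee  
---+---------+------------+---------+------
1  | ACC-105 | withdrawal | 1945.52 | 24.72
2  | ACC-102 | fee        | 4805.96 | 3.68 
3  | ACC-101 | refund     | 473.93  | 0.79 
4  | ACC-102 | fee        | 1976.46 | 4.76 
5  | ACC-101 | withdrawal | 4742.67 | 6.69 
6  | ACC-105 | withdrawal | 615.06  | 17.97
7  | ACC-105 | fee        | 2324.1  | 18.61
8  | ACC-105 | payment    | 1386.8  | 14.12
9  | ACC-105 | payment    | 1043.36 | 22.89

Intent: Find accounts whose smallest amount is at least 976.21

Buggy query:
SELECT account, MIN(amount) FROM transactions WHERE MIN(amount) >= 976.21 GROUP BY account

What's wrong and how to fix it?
Bug: MIN() in WHERE is a misuse of aggregate

Fix: Use HAVING for the per-group MIN condition

Corrected query:
SELECT account, MIN(amount) FROM transactions GROUP BY account HAVING MIN(amount) >= 976.21

Result:
account | MIN(amount)
--------+------------
ACC-102 | 1976.46    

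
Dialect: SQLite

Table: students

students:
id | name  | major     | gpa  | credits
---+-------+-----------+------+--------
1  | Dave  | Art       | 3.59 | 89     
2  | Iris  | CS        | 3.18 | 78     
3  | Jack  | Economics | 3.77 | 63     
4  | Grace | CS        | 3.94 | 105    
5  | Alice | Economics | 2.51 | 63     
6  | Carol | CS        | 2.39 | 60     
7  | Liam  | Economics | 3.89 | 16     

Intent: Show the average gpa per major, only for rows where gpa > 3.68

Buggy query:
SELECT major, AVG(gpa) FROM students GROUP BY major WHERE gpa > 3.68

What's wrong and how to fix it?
Bug: Row-level WHERE must come before GROUP BY in the clause order

Fix: Place WHERE between FROM and GROUP BY

Corrected query:
SELECT major, AVG(gpa) FROM students WHERE gpa > 3.68 GROUP BY major

Result:
major     | AVG(gpa)
----------+---------
CS        | 3.94    
Economics | 3.83    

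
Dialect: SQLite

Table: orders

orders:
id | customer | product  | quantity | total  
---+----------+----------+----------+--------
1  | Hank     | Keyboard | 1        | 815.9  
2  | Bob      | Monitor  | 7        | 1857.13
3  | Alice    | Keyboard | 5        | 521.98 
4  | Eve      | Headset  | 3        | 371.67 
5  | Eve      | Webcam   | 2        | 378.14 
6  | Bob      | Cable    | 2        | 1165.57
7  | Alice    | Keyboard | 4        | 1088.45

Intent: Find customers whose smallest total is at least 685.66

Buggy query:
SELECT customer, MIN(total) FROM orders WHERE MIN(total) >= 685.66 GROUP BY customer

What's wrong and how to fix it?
Bug: Aggregates like MIN are computed per group after WHERE runs

Fix: Use HAVING for the per-group MIN condition

Corrected query:
SELECT customer, MIN(total) FROM orders GROUP BY customer HAVING MIN(total) >= 685.66

Result:
customer | MIN(total)
---------+-----------
Bob      | 1165.57   
Hank     | 815.9     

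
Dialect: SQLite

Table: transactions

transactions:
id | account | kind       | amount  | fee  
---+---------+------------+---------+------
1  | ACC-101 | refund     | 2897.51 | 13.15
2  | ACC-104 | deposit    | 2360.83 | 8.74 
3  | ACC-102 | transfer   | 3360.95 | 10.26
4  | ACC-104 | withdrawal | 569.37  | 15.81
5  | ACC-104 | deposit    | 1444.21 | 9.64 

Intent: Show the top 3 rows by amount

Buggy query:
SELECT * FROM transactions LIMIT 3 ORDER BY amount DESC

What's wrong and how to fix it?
Bug: ORDER BY cannot follow LIMIT; LIMIT is the final clause

Fix: Swap the clauses: ORDER BY first, then LIMIT

Corrected query:
SELECT * FROM transactions ORDER BY amount DESC LIMIT 3

Result:
id | account | kind     | amount  | fee  
---+---------+----------+---------+------
3  | ACC-102 | transfer | 3360.95 | 10.26
1  | ACC-101 | refund   | 2897.51 | 13.15
2  | ACC-104 | deposit  | 2360.83 | 8.74 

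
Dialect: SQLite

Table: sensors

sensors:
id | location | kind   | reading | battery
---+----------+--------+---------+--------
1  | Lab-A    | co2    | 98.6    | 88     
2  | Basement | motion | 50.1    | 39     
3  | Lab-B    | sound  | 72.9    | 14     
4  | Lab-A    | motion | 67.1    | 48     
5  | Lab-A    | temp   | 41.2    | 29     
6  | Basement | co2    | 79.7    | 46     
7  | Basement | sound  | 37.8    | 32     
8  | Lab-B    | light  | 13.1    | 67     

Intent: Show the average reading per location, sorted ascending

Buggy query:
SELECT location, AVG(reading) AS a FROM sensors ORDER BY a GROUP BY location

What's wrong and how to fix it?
Bug: GROUP BY must precede ORDER BY

Fix: Reorder: SELECT … FROM … GROUP BY … ORDER BY …

Corrected query:
SELECT location, AVG(reading) AS a FROM sensors GROUP BY location ORDER BY a

Result:
location | a        
---------+----------
Lab-B    | 43       
Basement | 55.866667
Lab-A    | 68.966667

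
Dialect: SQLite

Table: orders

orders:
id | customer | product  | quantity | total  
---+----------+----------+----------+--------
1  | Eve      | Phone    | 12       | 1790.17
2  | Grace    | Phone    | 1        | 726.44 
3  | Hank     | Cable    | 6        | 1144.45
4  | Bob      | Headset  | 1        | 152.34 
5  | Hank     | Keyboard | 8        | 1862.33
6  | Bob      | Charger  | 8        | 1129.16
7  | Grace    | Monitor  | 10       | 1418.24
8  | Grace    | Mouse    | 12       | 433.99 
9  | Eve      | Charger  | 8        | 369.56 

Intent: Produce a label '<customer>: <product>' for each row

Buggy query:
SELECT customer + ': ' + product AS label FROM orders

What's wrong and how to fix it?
Bug: '+' is numeric addition; on text columns SQLite converts them to 0 instead of concatenating

Fix: Use the || operator for string concatenation

Corrected query:
SELECT customer || ': ' || product AS label FROM orders

Result:
label         
--------------
Eve: Phone    
Grace: Phone  
Hank: Cable   
Bob: Headset  
Hank: Keyboard
Bob: Charger  
Grace: Monitor
Grace: Mouse  
Eve: Charger  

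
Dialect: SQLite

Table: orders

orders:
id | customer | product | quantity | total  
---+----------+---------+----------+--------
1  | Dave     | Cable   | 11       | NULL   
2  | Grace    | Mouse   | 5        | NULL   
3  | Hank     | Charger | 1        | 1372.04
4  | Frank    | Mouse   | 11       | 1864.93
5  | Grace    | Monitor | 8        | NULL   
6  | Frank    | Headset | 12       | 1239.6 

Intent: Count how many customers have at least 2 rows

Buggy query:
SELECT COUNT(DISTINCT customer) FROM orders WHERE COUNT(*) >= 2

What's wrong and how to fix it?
Bug: WHERE filters individual rows, not groups, so a group-level COUNT is invalid there

Fix: Use a subquery that GROUPs and filters with HAVING, then count its rows

Corrected query:
SELECT COUNT(*) FROM (SELECT customer FROM orders GROUP BY customer HAVING COUNT(*) >= 2)

Result:
COUNT(*)
--------
2       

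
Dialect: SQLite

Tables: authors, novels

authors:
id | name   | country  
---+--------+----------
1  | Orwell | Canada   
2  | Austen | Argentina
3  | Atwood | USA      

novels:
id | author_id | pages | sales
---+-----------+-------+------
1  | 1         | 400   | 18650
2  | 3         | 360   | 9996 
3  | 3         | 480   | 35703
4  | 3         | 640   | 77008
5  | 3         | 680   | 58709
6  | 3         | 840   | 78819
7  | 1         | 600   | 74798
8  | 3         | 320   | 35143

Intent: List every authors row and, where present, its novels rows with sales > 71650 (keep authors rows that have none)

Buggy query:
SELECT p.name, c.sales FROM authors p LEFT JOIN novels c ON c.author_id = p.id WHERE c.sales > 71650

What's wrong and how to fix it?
Bug: Filtering c.sales in WHERE discards the NULL rows produced by LEFT JOIN, turning it into an inner join

Fix: Put 'c.sales > 71650' in the JOIN's ON clause instead of WHERE

Corrected query:
SELECT p.name, c.sales FROM authors p LEFT JOIN novels c ON c.author_id = p.id AND c.sales > 71650

Result:
name   | sales
-------+------
Orwell | 74798
Austen | NULL 
Atwood | 77008
Atwood | 78819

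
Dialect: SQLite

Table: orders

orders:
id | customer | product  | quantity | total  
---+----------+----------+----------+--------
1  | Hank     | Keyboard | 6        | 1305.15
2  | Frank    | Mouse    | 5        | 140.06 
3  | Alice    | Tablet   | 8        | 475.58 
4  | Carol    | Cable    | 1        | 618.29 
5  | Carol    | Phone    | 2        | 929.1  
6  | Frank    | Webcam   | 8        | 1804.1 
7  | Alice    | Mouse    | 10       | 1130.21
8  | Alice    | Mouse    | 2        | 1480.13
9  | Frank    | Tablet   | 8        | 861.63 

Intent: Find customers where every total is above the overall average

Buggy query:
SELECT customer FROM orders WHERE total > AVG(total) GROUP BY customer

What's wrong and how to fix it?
Bug: AVG() is an aggregate; it can't sit directly in WHERE

Fix: Compute the overall average in a scalar subquery and compare each group's MIN against it in HAVING

Corrected query:
SELECT customer FROM orders GROUP BY customer HAVING MIN(total) > (SELECT AVG(total) FROM orders)

Result:
customer
--------
Hank    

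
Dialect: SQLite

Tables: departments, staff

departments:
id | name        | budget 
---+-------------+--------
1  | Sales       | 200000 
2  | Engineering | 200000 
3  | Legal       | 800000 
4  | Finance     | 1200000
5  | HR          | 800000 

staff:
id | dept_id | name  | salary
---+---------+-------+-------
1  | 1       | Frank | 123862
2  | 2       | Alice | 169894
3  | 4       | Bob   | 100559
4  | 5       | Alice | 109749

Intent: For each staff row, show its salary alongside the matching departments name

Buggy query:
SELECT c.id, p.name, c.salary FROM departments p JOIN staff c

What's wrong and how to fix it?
Bug: Missing join condition: each staff row is matched to all departments rows instead of just its own

Fix: Add ON c.dept_id = p.id to the JOIN

Corrected query:
SELECT c.id, p.name, c.salary FROM departments p JOIN staff c ON c.dept_id = p.id

Result:
id | name        | salary
---+-------------+-------
1  | Sales       | 123862
2  | Engineering | 169894
3  | Finance     | 100559
4  | HR          | 109749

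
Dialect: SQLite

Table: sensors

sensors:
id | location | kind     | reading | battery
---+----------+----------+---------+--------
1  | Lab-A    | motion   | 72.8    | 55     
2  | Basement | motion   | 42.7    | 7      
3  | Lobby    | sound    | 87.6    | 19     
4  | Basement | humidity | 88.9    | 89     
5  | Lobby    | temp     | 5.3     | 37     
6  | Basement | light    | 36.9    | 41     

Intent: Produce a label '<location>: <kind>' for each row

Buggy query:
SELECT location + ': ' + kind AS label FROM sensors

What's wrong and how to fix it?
Bug: SQLite uses || for string concatenation; + coerces text to numbers (yielding 0)

Fix: Use the || operator for string concatenation

Corrected query:
SELECT location || ': ' || kind AS label FROM sensors

Result:
label             
------------------
Lab-A: motion     
Basement: motion  
Lobby: sound      
Basement: humidity
Lobby: temp       
Basement: light   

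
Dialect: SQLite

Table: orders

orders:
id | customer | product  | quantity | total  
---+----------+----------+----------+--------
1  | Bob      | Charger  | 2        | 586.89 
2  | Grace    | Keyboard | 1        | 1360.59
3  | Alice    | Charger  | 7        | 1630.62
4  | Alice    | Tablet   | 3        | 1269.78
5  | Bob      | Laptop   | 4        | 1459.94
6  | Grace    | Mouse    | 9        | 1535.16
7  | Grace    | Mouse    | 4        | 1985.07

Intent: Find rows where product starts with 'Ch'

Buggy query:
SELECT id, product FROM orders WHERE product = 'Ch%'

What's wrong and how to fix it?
Bug: '=' compares the literal string including the % character; pattern matching needs LIKE

Fix: Replace '=' with LIKE so 'Ch%' is treated as a pattern

Corrected query:
SELECT id, product FROM orders WHERE product LIKE 'Ch%'

Result:
id | product
---+--------
1  | Charger
3  | Charger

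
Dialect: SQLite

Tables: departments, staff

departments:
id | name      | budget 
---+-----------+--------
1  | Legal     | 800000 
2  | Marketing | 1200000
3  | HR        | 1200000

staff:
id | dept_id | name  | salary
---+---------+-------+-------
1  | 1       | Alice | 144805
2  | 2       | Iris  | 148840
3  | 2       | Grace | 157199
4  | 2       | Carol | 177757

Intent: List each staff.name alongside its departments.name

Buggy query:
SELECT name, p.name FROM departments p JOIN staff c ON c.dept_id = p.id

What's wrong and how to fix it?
Bug: 'name' exists in both joined tables, so the database can't tell which one is meant

Fix: Qualify the column with its table alias (c.name)

Corrected query:
SELECT c.name, p.name FROM departments p JOIN staff c ON c.dept_id = p.id

Result:
name  | name     
------+----------
Alice | Legal    
Iris  | Marketing
Grace | Marketing
Carol | Marketing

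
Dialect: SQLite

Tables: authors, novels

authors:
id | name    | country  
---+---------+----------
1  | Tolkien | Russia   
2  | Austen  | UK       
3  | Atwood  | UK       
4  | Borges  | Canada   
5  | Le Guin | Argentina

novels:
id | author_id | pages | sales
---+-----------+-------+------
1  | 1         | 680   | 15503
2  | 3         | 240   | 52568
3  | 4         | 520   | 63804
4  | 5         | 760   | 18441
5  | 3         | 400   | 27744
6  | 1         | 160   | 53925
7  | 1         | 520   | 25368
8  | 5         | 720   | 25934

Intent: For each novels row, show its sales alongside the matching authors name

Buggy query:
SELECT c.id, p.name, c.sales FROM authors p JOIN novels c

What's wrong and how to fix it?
Bug: Missing join condition: each novels row is matched to all authors rows instead of just its own

Fix: Specify the join condition linking the foreign key to the parent id

Corrected query:
SELECT c.id, p.name, c.sales FROM authors p JOIN novels c ON c.author_id = p.id

Result:
id | name    | sales
---+---------+------
1  | Tolkien | 15503
2  | Atwood  | 52568
3  | Borges  | 63804
4  | Le Guin | 18441
5  | Atwood  | 27744
6  | Tolkien | 53925
7  | Tolkien | 25368
8  | Le Guin | 25934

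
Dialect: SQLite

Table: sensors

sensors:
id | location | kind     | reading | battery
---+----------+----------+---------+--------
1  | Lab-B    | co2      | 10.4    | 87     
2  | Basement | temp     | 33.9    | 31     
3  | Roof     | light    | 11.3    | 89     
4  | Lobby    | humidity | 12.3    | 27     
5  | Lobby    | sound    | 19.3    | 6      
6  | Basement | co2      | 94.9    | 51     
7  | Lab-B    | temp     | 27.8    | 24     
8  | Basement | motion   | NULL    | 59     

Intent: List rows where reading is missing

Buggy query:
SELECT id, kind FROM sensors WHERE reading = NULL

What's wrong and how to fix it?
Bug: Comparing to NULL with '=' never matches; NULL = NULL is unknown, not true

Fix: Use IS NULL to test for NULL

Corrected query:
SELECT id, kind FROM sensors WHERE reading IS NULL

Result:
id | kind  
---+-------
8  | motion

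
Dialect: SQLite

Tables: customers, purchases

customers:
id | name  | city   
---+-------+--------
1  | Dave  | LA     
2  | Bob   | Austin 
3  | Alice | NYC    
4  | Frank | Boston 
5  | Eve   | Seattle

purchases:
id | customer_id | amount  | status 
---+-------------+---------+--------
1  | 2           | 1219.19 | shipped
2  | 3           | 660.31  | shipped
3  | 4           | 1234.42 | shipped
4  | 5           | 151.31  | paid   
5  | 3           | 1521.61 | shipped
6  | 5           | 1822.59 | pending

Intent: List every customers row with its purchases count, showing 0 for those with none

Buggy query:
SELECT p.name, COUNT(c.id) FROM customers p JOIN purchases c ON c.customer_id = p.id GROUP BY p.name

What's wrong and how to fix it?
Bug: An inner join excludes parents with zero children

Fix: Use LEFT JOIN so parents without children still appear (COUNT(c.id) gives 0)

Corrected query:
SELECT p.name, COUNT(c.id) FROM customers p LEFT JOIN purchases c ON c.customer_id = p.id GROUP BY p.name

Result:
name  | COUNT(c.id)
------+------------
Alice | 2          
Bob   | 1          
Dave  | 0          
Eve   | 2          
Frank | 1          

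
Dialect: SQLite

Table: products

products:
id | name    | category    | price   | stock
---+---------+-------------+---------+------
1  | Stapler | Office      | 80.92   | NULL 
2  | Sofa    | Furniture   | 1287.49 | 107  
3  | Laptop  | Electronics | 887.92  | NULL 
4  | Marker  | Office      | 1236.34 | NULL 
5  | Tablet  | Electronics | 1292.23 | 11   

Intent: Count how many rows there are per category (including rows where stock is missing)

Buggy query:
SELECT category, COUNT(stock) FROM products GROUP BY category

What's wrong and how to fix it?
Bug: COUNT(stock) skips NULLs, so groups with missing stock are undercounted

Fix: Use COUNT(*) to count all rows regardless of NULL

Corrected query:
SELECT category, COUNT(*) FROM products GROUP BY category

Result:
category    | COUNT(*)
------------+---------
Electronics | 2       
Furniture   | 1       
Office      | 2       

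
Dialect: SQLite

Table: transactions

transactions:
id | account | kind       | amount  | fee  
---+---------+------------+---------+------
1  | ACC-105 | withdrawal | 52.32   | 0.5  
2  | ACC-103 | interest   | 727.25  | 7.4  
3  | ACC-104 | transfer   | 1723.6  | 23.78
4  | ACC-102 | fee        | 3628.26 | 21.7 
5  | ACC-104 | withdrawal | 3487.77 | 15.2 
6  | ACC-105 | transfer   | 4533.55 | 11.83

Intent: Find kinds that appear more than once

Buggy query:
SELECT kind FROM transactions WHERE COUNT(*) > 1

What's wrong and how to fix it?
Bug: COUNT(*) is an aggregate and cannot be used in WHERE

Fix: GROUP BY kind, then filter groups with HAVING COUNT(*) > 1

Corrected query:
SELECT kind FROM transactions GROUP BY kind HAVING COUNT(*) > 1

Result:
kind      
----------
transfer  
withdrawal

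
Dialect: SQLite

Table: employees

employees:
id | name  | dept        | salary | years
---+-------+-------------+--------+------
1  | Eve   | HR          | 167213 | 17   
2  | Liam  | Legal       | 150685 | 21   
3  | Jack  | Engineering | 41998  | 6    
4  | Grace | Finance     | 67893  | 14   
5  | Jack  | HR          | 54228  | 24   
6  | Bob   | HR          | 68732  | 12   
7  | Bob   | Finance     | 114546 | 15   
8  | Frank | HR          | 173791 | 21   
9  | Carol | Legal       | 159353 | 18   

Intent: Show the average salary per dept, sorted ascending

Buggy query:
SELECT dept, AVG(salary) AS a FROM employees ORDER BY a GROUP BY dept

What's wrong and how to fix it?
Bug: ORDER BY appears before GROUP BY; SQL clause order requires GROUP BY first

Fix: Reorder: SELECT … FROM … GROUP BY … ORDER BY …

Corrected query:
SELECT dept, AVG(salary) AS a FROM employees GROUP BY dept ORDER BY a

Result:
dept        | a      
------------+--------
Engineering | 41998  
Finance     | 91219.5
HR          | 115991 
Legal       | 155019 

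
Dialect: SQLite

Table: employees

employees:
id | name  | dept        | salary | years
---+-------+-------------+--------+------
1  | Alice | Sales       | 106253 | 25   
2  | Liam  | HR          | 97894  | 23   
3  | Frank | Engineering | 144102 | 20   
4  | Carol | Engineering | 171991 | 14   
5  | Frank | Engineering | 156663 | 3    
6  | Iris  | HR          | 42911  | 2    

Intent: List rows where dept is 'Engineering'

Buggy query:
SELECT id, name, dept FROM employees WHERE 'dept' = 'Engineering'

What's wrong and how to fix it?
Bug: 'dept' in single quotes is a string literal, not the column; the comparison is literal-vs-literal and never true

Fix: Reference the column as dept without single quotes

Corrected query:
SELECT id, name, dept FROM employees WHERE dept = 'Engineering'

Result:
id | name  | dept       
---+-------+------------
3  | Frank | Engineering
4  | Carol | Engineering
5  | Frank | Engineering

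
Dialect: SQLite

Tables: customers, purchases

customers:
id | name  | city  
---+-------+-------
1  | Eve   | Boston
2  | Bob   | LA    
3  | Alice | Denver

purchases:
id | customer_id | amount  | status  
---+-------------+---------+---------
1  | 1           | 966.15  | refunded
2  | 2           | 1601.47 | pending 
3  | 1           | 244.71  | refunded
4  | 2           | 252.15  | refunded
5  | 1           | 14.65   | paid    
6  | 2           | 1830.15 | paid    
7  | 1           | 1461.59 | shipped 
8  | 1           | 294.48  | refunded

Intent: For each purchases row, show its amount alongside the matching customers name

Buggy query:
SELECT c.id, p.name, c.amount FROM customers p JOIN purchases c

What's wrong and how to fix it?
Bug: Missing join condition: each purchases row is matched to all customers rows instead of just its own

Fix: Add ON c.customer_id = p.id to the JOIN

Corrected query:
SELECT c.id, p.name, c.amount FROM customers p JOIN purchases c ON c.customer_id = p.id

Result:
id | name | amount 
---+------+--------
1  | Eve  | 966.15 
2  | Bob  | 1601.47
3  | Eve  | 244.71 
4  | Bob  | 252.15 
5  | Eve  | 14.65  
6  | Bob  | 1830.15
7  | Eve  | 1461.59
8  | Eve  | 294.48 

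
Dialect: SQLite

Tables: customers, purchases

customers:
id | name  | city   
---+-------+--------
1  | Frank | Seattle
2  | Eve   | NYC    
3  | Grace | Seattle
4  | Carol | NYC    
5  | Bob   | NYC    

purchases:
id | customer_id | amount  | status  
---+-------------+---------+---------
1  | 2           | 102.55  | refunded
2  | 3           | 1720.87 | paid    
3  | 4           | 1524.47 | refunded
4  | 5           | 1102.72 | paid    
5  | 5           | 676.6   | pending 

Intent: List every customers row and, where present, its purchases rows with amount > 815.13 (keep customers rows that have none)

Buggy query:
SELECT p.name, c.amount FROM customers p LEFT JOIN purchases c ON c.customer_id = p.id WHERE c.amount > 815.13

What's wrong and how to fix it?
Bug: A WHERE condition on the right-hand table after LEFT JOIN drops unmatched parents

Fix: Move the right-table condition into the ON clause so unmatched parents are kept

Corrected query:
SELECT p.name, c.amount FROM customers p LEFT JOIN purchases c ON c.customer_id = p.id AND c.amount > 815.13

Result:
name  | amount 
------+--------
Frank | NULL   
Eve   | NULL   
Grace | 1720.87
Carol | 1524.47
Bob   | 1102.72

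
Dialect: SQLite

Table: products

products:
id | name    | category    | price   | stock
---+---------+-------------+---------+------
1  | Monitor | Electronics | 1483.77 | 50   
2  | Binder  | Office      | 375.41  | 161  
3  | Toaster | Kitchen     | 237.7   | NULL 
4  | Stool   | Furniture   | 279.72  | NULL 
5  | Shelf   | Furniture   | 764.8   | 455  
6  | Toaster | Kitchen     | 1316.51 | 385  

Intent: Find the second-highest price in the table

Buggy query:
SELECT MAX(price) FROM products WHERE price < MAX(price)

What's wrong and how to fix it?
Bug: The inner MAX is an aggregate inside WHERE, which is not allowed

Fix: Put the inner MAX in a scalar subquery

Corrected query:
SELECT MAX(price) FROM products WHERE price < (SELECT MAX(price) FROM products)

Result:
MAX(price)
----------
1316.51   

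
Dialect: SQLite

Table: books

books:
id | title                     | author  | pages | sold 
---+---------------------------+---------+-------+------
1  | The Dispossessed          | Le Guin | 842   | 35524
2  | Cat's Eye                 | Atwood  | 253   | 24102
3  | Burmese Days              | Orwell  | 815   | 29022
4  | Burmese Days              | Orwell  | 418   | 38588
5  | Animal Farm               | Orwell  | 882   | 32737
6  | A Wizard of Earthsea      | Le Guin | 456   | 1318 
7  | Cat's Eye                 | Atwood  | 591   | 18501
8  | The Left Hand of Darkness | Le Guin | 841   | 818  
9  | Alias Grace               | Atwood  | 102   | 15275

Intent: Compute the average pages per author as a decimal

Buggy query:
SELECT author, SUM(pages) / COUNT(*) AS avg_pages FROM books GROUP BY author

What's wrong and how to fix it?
Bug: SUM(pages) and COUNT(*) are both integers; the division truncates the fractional part

Fix: Multiply by 1.0 (or CAST to REAL) to force floating-point division

Corrected query:
SELECT author, SUM(pages) * 1.0 / COUNT(*) AS avg_pages FROM books GROUP BY author

Result:
author  | avg_pages 
--------+-----------
Atwood  | 315.333333
Le Guin | 713       
Orwell  | 705       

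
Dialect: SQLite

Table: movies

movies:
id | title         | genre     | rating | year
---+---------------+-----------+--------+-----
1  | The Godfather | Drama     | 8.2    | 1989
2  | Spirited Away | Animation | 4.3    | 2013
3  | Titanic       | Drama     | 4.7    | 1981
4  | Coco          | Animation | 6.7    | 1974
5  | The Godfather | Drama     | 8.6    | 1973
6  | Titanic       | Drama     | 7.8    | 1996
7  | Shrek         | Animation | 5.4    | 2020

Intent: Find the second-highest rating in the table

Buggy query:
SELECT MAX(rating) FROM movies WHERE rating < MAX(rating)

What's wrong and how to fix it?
Bug: MAX(rating) on the right of the comparison is an aggregate-in-WHERE error

Fix: Put the inner MAX in a scalar subquery

Corrected query:
SELECT MAX(rating) FROM movies WHERE rating < (SELECT MAX(rating) FROM movies)

Result:
MAX(rating)
-----------
8.2        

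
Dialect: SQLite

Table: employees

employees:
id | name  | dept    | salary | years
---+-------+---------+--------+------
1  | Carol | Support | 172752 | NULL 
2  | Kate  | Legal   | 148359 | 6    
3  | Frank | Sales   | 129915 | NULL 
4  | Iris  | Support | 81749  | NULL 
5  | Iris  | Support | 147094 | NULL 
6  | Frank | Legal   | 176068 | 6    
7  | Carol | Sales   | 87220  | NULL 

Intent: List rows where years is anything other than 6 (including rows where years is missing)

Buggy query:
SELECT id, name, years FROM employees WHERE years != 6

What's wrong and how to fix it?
Bug: 'years != 6' is unknown when years is NULL, so NULL rows are silently excluded

Fix: Handle NULL separately with IS NULL alongside the inequality

Corrected query:
SELECT id, name, years FROM employees WHERE years != 6 OR years IS NULL

Result:
id | name  | years
---+-------+------
1  | Carol | NULL 
3  | Frank | NULL 
4  | Iris  | NULL 
5  | Iris  | NULL 
7  | Carol | NULL 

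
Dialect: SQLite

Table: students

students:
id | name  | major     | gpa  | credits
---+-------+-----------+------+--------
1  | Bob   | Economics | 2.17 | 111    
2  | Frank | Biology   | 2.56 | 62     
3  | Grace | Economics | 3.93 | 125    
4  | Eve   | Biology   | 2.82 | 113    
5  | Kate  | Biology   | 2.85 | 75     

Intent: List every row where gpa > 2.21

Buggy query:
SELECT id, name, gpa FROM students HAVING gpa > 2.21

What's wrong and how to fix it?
Bug: HAVING filters the output of aggregation, but this query has no GROUP BY and no aggregate functions, so SQLite rejects it (HAVING clause on a non-aggregate query); the condition here is per row

Fix: Use WHERE for row-level filtering

Corrected query:
SELECT id, name, gpa FROM students WHERE gpa > 2.21

Result:
id | name  | gpa 
---+-------+-----
2  | Frank | 2.56
3  | Grace | 3.93
4  | Eve   | 2.82
5  | Kate  | 2.85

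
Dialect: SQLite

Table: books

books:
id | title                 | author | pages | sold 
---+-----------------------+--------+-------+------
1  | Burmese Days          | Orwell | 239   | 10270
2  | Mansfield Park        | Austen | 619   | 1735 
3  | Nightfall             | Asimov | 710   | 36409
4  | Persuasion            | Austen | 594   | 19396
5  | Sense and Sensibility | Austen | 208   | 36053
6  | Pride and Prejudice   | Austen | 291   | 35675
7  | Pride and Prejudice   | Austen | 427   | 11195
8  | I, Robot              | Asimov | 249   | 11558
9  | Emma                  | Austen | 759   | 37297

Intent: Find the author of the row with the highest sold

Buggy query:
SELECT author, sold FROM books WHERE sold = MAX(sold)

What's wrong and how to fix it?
Bug: WHERE is evaluated per row; an aggregate over the whole table isn't defined there

Fix: Use a subquery: WHERE sold = (SELECT MAX(sold) FROM books)

Corrected query:
SELECT author, sold FROM books WHERE sold = (SELECT MAX(sold) FROM books)

Result:
author | sold 
-------+------
Austen | 37297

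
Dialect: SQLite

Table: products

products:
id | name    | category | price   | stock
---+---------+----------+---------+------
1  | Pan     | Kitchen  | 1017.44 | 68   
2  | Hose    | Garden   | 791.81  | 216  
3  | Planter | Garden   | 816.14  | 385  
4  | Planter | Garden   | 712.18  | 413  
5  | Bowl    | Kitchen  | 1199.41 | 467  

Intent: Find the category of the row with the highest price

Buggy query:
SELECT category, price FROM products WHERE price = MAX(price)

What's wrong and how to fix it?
Bug: MAX(price) is an aggregate and cannot be used directly in WHERE

Fix: Wrap MAX in a scalar subquery so WHERE compares against a single value

Corrected query:
SELECT category, price FROM products WHERE price = (SELECT MAX(price) FROM products)

Result:
category | price  
---------+--------
Kitchen  | 1199.41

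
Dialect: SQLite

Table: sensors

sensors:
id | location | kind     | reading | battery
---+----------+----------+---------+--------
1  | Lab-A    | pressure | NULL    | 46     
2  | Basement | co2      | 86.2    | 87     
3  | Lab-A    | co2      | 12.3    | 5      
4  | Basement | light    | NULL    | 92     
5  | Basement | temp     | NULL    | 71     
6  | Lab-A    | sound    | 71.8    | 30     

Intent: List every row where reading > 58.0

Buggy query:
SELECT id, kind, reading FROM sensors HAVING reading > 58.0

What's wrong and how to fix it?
Bug: HAVING filters the output of aggregation, but this query has no GROUP BY and no aggregate functions, so SQLite rejects it (HAVING clause on a non-aggregate query); the condition here is per row

Fix: Use WHERE for row-level filtering

Corrected query:
SELECT id, kind, reading FROM sensors WHERE reading > 58.0

Result:
id | kind  | reading
---+-------+--------
2  | co2   | 86.2   
6  | sound | 71.8   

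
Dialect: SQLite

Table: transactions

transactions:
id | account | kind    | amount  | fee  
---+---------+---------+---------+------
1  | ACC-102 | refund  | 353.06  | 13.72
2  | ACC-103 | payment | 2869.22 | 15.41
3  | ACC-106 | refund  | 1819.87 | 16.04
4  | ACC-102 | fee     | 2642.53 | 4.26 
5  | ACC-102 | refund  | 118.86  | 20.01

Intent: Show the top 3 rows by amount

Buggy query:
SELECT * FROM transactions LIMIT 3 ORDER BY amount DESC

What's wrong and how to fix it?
Bug: ORDER BY cannot follow LIMIT; LIMIT is the final clause

Fix: Swap the clauses: ORDER BY first, then LIMIT

Corrected query:
SELECT * FROM transactions ORDER BY amount DESC LIMIT 3

Result:
id | account | kind    | amount  | fee  
---+---------+---------+---------+------
2  | ACC-103 | payment | 2869.22 | 15.41
4  | ACC-102 | fee     | 2642.53 | 4.26 
3  | ACC-106 | refund  | 1819.87 | 16.04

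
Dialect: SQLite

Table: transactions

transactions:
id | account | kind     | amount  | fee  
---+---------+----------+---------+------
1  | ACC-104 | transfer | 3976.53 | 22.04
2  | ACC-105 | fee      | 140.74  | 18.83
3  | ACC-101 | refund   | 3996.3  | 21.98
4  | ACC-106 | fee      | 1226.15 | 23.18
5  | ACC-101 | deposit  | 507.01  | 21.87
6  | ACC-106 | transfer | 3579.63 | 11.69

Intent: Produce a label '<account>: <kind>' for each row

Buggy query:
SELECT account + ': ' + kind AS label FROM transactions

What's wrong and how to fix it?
Bug: '+' is numeric addition; on text columns SQLite converts them to 0 instead of concatenating

Fix: Replace + with || to concatenate text

Corrected query:
SELECT account || ': ' || kind AS label FROM transactions

Result:
label            
-----------------
ACC-104: transfer
ACC-105: fee     
ACC-101: refund  
ACC-106: fee     
ACC-101: deposit 
ACC-106: transfer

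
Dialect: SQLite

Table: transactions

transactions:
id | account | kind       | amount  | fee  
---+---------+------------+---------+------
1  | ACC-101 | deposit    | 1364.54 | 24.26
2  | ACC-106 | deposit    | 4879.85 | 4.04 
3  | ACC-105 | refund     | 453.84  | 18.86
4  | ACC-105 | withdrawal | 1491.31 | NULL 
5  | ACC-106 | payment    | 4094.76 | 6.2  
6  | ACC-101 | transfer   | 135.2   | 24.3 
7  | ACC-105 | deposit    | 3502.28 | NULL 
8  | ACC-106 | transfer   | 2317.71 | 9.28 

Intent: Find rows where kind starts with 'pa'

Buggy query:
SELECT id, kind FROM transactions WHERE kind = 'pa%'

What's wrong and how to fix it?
Bug: '=' compares the literal string including the % character; pattern matching needs LIKE

Fix: Use LIKE for wildcard pattern matching

Corrected query:
SELECT id, kind FROM transactions WHERE kind LIKE 'pa%'

Result:
id | kind   
---+--------
5  | payment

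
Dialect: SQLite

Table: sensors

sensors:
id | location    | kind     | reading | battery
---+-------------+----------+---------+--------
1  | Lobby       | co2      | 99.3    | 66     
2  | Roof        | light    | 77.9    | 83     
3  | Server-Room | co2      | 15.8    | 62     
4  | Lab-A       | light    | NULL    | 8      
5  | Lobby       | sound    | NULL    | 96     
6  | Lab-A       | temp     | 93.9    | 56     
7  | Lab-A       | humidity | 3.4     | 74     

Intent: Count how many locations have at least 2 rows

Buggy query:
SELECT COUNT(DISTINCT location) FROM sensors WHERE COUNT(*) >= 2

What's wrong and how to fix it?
Bug: COUNT(*) cannot appear in WHERE; the per-group count doesn't exist yet

Fix: Group first with HAVING COUNT(*) >= 2, then COUNT the resulting groups

Corrected query:
SELECT COUNT(*) FROM (SELECT location FROM sensors GROUP BY location HAVING COUNT(*) >= 2)

Result:
COUNT(*)
--------
2       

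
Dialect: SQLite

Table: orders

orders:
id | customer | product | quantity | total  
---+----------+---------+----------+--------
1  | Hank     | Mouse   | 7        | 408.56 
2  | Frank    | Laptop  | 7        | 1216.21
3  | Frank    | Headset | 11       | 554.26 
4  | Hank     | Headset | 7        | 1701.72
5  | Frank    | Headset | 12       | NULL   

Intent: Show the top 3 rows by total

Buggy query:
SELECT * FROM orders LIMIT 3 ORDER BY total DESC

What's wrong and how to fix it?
Bug: ORDER BY cannot follow LIMIT; LIMIT is the final clause

Fix: Sort with ORDER BY, then apply LIMIT

Corrected query:
SELECT * FROM orders ORDER BY total DESC LIMIT 3

Result:
id | customer | product | quantity | total  
---+----------+---------+----------+--------
4  | Hank     | Headset | 7        | 1701.72
2  | Frank    | Laptop  | 7        | 1216.21
3  | Frank    | Headset | 11       | 554.26 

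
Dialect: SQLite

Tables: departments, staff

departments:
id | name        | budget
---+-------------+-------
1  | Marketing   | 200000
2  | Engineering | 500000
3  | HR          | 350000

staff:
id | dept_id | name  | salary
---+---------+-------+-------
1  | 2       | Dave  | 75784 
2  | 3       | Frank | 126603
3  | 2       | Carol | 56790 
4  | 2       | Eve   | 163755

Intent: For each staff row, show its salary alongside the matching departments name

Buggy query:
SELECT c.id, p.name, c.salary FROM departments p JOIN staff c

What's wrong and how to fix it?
Bug: JOIN with no ON clause produces a cartesian product; every staff row pairs with every departments row

Fix: Add ON c.dept_id = p.id to the JOIN

Corrected query:
SELECT c.id, p.name, c.salary FROM departments p JOIN staff c ON c.dept_id = p.id

Result:
id | name        | salary
---+-------------+-------
1  | Engineering | 75784 
2  | HR          | 126603
3  | Engineering | 56790 
4  | Engineering | 163755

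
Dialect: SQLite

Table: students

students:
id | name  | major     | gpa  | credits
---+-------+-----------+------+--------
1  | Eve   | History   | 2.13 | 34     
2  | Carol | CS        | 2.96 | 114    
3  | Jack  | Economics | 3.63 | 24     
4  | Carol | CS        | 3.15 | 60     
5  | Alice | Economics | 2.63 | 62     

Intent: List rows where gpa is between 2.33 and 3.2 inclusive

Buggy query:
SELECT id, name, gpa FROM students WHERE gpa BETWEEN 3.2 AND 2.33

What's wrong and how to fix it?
Bug: The bounds are reversed; BETWEEN a AND b requires a <= b to match anything

Fix: Write BETWEEN 2.33 AND 3.2

Corrected query:
SELECT id, name, gpa FROM students WHERE gpa BETWEEN 2.33 AND 3.2

Result:
id | name  | gpa 
---+-------+-----
2  | Carol | 2.96
4  | Carol | 3.15
5  | Alice | 2.63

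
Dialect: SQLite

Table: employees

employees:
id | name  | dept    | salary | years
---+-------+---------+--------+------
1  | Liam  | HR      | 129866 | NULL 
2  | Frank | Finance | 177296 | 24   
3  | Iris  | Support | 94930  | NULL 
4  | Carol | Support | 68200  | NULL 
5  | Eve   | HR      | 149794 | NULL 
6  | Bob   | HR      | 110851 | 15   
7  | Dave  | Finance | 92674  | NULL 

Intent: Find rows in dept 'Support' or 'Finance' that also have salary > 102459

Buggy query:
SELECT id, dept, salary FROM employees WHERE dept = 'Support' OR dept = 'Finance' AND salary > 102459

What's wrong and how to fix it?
Bug: Without parentheses, AND is evaluated before OR, so the salary filter only applies to the 'Finance' branch

Fix: Group the OR with parentheses (or use IN), then AND the threshold

Corrected query:
SELECT id, dept, salary FROM employees WHERE (dept = 'Support' OR dept = 'Finance') AND salary > 102459

Result:
id | dept    | salary
---+---------+-------
2  | Finance | 177296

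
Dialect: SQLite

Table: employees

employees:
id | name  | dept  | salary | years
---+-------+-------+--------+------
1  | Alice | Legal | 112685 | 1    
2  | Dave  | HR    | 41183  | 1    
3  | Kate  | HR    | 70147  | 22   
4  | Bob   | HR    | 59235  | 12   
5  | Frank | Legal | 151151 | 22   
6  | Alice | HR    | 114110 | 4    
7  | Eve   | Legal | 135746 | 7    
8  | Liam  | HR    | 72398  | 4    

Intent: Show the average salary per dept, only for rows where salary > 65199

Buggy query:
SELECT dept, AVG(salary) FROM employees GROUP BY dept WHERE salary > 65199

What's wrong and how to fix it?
Bug: WHERE cannot follow GROUP BY

Fix: Move the WHERE clause before GROUP BY

Corrected query:
SELECT dept, AVG(salary) FROM employees WHERE salary > 65199 GROUP BY dept

Result:
dept  | AVG(salary) 
------+-------------
HR    | 85551.666667
Legal | 133194      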